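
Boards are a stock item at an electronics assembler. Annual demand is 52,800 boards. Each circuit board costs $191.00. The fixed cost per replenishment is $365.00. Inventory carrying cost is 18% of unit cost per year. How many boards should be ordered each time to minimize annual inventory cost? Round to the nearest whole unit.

Q* ≈ 1,059 boards

Holding cost H = 0.18 × $191.00 = $34.3800 per unit per year.
EOQ = √(2DS / H) = √(2 × 52,800 × 365 / 34.38).
= √(38,544,000 / 34.38) = √1,121,116.9284 ≈ 1058.828.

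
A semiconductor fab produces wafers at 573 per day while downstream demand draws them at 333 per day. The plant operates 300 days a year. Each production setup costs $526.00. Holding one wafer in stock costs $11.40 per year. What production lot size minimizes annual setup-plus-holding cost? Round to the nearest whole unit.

Q* ≈ 4,691 wafers

Annual demand D = 333 × 300 = 99,900.
Production build-up factor (1 − d/p) = 1 − 333/573 = 0.4188.
Q* = √(2DS / (H(1 − d/p))) = √(2 × 99,900 × 526 / (11.4 × 0.4188)).
= √(105,094,800 / 4.7749) ≈ 4691.480.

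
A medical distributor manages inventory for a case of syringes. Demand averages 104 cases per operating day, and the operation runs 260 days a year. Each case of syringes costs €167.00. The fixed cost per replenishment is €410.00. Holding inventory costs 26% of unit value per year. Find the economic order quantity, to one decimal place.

Annual demand D = 104 × 260 = 27,040.
Holding cost H = 0.26 × €167.00 = €43.4200 per unit per year.
EOQ = √(2DS / H) = √(2 × 27,040 × 410 / 43.42).
= √(22,172,800 / 43.42) = √510,658.6826 ≈ 714.604.

Q* ≈ 714.6 cases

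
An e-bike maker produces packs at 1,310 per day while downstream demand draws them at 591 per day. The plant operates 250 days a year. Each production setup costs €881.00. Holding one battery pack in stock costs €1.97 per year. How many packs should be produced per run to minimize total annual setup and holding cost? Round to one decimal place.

Annual demand D = 591 × 250 = 147,750.
Production build-up factor (1 − d/p) = 1 − 591/1,310 = 0.5489.
Q* = √(2DS / (H(1 − d/p))) = √(2 × 147,750 × 881 / (1.97 × 0.5489)).
= √(260,335,500 / 1.0812) ≈ 15516.894.

Q* ≈ 15,516.9 packs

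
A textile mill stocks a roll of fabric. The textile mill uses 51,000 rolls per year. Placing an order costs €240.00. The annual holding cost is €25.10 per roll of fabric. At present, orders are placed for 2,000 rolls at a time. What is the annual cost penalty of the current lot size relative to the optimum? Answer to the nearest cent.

Extra cost ≈ €6,431.94 per year

EOQ = √(2DS/H) = √(2 × 51,000 × 240 / 25.1) ≈ 987.57.
Cost at Q* = (D/Q*)S + (Q*/2)H = √(2DSH) ≈ €24,788.06.
Cost at Q = 2,000: (51,000/2,000)×240 + (2,000/2)×25.1 = €6,120.00 + €25,100.00 = €31,220.00.
Excess = €31,220.00 − €24,788.06 = €6,431.94.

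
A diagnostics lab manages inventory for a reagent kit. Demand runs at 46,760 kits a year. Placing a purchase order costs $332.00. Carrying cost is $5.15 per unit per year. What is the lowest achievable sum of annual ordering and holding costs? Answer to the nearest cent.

EOQ = √(2DS/H) = √(2 × 46,760 × 332 / 5.15) ≈ 2455.37.
At Q*, ordering cost (D/Q*)S equals holding cost (Q*/2)H, each = √(DSH/2).
Minimum total = √(2DSH) = √(2 × 46,760 × 332 × 5.15) ≈ 12645.177.

TC* ≈ $12,645.18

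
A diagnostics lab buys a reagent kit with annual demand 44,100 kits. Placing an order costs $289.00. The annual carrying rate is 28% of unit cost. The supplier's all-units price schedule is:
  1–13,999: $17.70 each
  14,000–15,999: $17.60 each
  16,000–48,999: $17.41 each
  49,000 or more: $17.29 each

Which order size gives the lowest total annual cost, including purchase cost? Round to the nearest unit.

Holding cost per unit per year at price C is H = 0.28·C.
Evaluate total cost at each tier's feasible EOQ or, if the EOQ is below the tier, at the tier's minimum quantity.
EOQ at $17.70 = 2267.9 (feasible in tier 1): TC = 44,100×$17.70 + (44,100/2267.9)×289 + (2267.9/2)×0.28×$17.70 = $791,809.55.
EOQ at $17.60 = 2274.3 < 14000, so use break Q=14000: TC = 44,100×$17.60 + (44,100/14000.0)×289 + (14000.0/2)×0.28×$17.60 = $811,566.35.
EOQ at $17.41 = 2286.7 < 16000, so use break Q=16000: TC = 44,100×$17.41 + (44,100/16000.0)×289 + (16000.0/2)×0.28×$17.41 = $807,575.96.
EOQ at $17.29 = 2294.6 < 49000, so use break Q=49000: TC = 44,100×$17.29 + (44,100/49000.0)×289 + (49000.0/2)×0.28×$17.29 = $881,358.50.
Lowest total cost is $791,809.55 at Q = 2267.9.

Q* ≈ 2,268 kits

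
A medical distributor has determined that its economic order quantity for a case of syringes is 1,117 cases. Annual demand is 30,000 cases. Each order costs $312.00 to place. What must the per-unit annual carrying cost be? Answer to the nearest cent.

H ≈ $15.00

Squaring Q* = √(2DS/H) gives Q*² = 2DS/H.
From Q* = √(2DS/H): H = 2DS / Q*² = 2 × 30,000 × 312 / 1,117² = 15.0037.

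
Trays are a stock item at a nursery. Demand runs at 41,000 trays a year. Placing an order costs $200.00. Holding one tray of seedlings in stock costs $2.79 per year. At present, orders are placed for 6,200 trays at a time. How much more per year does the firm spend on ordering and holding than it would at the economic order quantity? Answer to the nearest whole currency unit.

Extra cost ≈ $3,207 per year

EOQ = √(2DS/H) = √(2 × 41,000 × 200 / 2.79) ≈ 2424.49.
Cost at Q* = (D/Q*)S + (Q*/2)H = √(2DSH) ≈ $6,764.32.
Cost at Q = 6,200: (41,000/6,200)×200 + (6,200/2)×2.79 = $1,322.58 + $8,649.00 = $9,971.58.
Excess = $9,971.58 − $6,764.32 = $3,207.26.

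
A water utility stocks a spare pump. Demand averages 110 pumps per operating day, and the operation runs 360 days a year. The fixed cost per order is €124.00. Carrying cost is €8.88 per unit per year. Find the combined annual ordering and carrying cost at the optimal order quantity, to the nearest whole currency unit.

Annual demand D = 110 × 360 = 39,600.
Q* = √(2DS/H) = √(2 × 39,600 × 124 / 8.88) ≈ 1051.64.
At Q*, ordering cost (D/Q*)S equals holding cost (Q*/2)H, each = √(DSH/2).
Minimum total = √(2DSH) = √(2 × 39,600 × 124 × 8.88) ≈ 9338.560.

TC* ≈ €9,339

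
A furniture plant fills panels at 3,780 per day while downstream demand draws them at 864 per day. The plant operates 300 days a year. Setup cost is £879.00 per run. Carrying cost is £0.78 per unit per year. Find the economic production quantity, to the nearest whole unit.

Annual demand D = 864 × 300 = 259,200.
Production build-up factor (1 − d/p) = 1 − 864/3,780 = 0.7714.
Q* = √(2DS / (H(1 − d/p))) = √(2 × 259,200 × 879 / (0.78 × 0.7714)).
= √(455,673,600 / 0.6017) ≈ 27518.945.

Q* ≈ 27,519 panels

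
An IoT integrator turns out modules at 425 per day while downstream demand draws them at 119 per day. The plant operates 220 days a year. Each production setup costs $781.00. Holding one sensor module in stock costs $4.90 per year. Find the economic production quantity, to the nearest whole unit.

Q* ≈ 3,405 modules

Annual demand D = 119 × 220 = 26,180.
Production build-up factor (1 − d/p) = 1 − 119/425 = 0.7200.
Q* = √(2DS / (H(1 − d/p))) = √(2 × 26,180 × 781 / (4.9 × 0.7200)).
= √(40,893,160 / 3.528) ≈ 3404.560.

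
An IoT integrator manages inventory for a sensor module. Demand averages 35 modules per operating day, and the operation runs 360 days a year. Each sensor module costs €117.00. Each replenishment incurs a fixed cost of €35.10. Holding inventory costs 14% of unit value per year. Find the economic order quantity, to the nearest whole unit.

Q* ≈ 232 modules

Annual demand D = 35 × 360 = 12,600.
Holding cost H = 0.14 × €117.00 = €16.3800 per unit per year.
EOQ = √(2DS / H) = √(2 × 12,600 × 35.1 / 16.38).
= √(884,520 / 16.38) = √54,000 ≈ 232.379.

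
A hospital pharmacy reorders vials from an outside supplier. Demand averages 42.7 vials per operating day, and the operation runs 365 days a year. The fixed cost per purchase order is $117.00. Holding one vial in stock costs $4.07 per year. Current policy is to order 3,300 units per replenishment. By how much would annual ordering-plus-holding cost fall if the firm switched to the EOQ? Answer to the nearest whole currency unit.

Extra cost ≈ $3,415 per year

Annual demand D = 42.7 × 365 = 15,585.5.
EOQ = √(2DS/H) = √(2 × 15,585.5 × 117 / 4.07) ≈ 946.61.
Cost at Q* = (D/Q*)S + (Q*/2)H = √(2DSH) ≈ $3,852.70.
Cost at Q = 3,300: (15,585.5/3,300)×117 + (3,300/2)×4.07 = $552.58 + $6,715.50 = $7,268.08.
Excess = $7,268.08 − $3,852.70 = $3,415.37.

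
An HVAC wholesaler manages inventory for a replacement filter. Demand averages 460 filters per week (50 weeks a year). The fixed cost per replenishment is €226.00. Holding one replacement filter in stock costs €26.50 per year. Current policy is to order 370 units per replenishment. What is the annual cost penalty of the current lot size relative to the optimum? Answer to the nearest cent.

Annual demand D = 460 × 50 = 23,000.
EOQ = √(2DS/H) = √(2 × 23,000 × 226 / 26.5) ≈ 626.34.
Cost at Q* = (D/Q*)S + (Q*/2)H = √(2DSH) ≈ €16,598.01.
Cost at Q = 370: (23,000/370)×226 + (370/2)×26.5 = €14,048.65 + €4,902.50 = €18,951.15.
Excess = €18,951.15 − €16,598.01 = €2,353.14.

Extra cost ≈ €2,353.14 per year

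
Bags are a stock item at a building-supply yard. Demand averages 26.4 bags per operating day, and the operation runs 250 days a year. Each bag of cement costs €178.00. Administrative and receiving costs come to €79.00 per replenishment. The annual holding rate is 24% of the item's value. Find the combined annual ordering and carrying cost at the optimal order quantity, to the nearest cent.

TC* ≈ €6,674.46

Annual demand D = 26.4 × 250 = 6,600.
Holding cost H = 0.24 × €178.00 = €42.7200 per unit per year.
EOQ = √(2DS/H) = √(2 × 6,600 × 79 / 42.72) ≈ 156.24.
At Q*, ordering cost (D/Q*)S equals holding cost (Q*/2)H, each = √(DSH/2).
Minimum total = √(2DSH) = √(2 × 6,600 × 79 × 42.72) ≈ 6674.460.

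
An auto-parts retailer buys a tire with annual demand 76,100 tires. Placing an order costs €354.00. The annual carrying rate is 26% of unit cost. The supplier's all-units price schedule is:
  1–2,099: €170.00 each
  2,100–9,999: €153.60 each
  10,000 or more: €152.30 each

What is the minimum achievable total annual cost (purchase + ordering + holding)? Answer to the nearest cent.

Holding cost per unit per year at price C is H = 0.26·C.
For each price level, check whether its EOQ is feasible; otherwise the best quantity at that price is the breakpoint.
EOQ at €170.00 = 1104.1 (feasible in tier 1): TC = 76,100×€170.00 + (76,100/1104.1)×354 + (1104.1/2)×0.26×€170.00 = €12,985,800.03.
EOQ at €153.60 = 1161.5 < 2100, so use break Q=2100: TC = 76,100×€153.60 + (76,100/2100.0)×354 + (2100.0/2)×0.26×€153.60 = €11,743,721.09.
EOQ at €152.30 = 1166.5 < 10000, so use break Q=10000: TC = 76,100×€152.30 + (76,100/10000.0)×354 + (10000.0/2)×0.26×€152.30 = €11,790,713.94.
Lowest total cost among the candidates is at Q = 2100.0.

TC* ≈ €11,743,721.09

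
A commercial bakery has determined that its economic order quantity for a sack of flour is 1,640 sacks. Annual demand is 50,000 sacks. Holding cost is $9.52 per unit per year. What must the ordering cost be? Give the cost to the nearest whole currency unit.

Invert the EOQ relation Q*² = 2DS/H.
From Q* = √(2DS/H): S = Q*²H / (2D) = 1,640² × 9.52 / (2 × 50,000) = 256.0499.

S ≈ $256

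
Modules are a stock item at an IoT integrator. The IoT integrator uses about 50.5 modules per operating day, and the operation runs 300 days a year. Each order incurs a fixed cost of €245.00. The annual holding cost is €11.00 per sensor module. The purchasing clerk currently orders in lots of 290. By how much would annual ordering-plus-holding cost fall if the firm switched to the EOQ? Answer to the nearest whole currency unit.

Annual demand D = 50.5 × 300 = 15,150.
EOQ = √(2DS/H) = √(2 × 15,150 × 245 / 11) ≈ 821.50.
Cost at Q* = (D/Q*)S + (Q*/2)H = √(2DSH) ≈ €9,036.51.
Cost at Q = 290: (15,150/290)×245 + (290/2)×11 = €12,799.14 + €1,595.00 = €14,394.14.
Excess = €14,394.14 − €9,036.51 = €5,357.63.

Extra cost ≈ €5,358 per year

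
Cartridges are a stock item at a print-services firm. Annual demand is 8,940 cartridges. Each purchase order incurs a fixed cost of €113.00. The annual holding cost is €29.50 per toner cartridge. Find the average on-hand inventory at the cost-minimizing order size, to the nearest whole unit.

Average inventory ≈ 131 cartridges

The optimal lot size = √(2DS/H) = √(2 × 8,940 × 113 / 29.5) ≈ 261.70.
Average inventory = Q*/2 ≈ 261.70 / 2 = 130.852.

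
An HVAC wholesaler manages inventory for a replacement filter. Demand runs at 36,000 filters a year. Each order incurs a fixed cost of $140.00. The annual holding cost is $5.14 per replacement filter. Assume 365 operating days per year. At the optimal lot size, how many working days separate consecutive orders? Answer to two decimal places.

The optimal lot size = √(2DS/H) = √(2 × 36,000 × 140 / 5.14) ≈ 1400.39.
Cycle time = Q*/D × 365 = 1400.39 / 36,000 × 365 ≈ 14.198 days.

T ≈ 14.20 days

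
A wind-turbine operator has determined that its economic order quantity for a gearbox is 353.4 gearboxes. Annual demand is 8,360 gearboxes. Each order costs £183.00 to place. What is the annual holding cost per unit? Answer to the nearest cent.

H ≈ £24.50

Squaring Q* = √(2DS/H) gives Q*² = 2DS/H.
From Q* = √(2DS/H): H = 2DS / Q*² = 2 × 8,360 × 183 / 353.4² = 24.4993.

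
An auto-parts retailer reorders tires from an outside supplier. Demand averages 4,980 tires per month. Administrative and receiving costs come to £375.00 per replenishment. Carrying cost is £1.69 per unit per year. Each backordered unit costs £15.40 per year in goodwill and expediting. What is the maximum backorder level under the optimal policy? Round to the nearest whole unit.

Annual demand D = 4,980 × 12 = 59,760.
With planned backorders, Q* = √(2DS/H) · √((H+B)/B).
√(2DS/H) = √(2 × 59,760 × 375 / 1.69) = 5149.826.
√((H+B)/B) = √((1.69+15.4)/15.4) = 1.0534.
Q* ≈ 5425.044.
S* = Q* · H/(H+B) = 5425.044 × 1.69/17.09 ≈ 536.473.

S* ≈ 536 tires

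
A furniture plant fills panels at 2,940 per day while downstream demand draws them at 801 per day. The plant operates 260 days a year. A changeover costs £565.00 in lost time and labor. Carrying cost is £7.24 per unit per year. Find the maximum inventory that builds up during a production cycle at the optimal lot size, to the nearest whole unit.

Annual demand D = 801 × 260 = 208,260.
Production build-up factor (1 − d/p) = 1 − 801/2,940 = 0.7276.
Q* = √(2DS / (H(1 − d/p))) = √(2 × 208,260 × 565 / (7.24 × 0.7276)).
= √(235,333,800 / 5.2675) ≈ 6684.072.
Maximum inventory = Q*(1 − d/p) = 6684.072 × 0.7276 ≈ 4863.004.

I_max ≈ 4,863 panels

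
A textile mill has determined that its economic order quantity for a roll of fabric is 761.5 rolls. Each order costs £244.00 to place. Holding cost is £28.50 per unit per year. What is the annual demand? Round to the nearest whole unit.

Invert the EOQ relation Q*² = 2DS/H.
From Q* = √(2DS/H): D = Q*²H / (2S) = 761.5² × 28.5 / (2 × 244) = 33866.074.

D ≈ 33,866 rolls per year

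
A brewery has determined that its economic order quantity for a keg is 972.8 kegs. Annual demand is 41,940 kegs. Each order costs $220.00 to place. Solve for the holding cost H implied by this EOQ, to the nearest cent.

Invert the EOQ relation Q*² = 2DS/H.
From Q* = √(2DS/H): H = 2DS / Q*² = 2 × 41,940 × 220 / 972.8² = 19.5000.

H ≈ $19.50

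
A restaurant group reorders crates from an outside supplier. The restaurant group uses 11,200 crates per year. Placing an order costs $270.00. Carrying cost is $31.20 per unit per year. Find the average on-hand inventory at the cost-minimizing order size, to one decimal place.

EOQ = √(2DS/H) = √(2 × 11,200 × 270 / 31.2) ≈ 440.28.
Average inventory = Q*/2 ≈ 440.28 / 2 = 220.140.

Average inventory ≈ 220.1 crates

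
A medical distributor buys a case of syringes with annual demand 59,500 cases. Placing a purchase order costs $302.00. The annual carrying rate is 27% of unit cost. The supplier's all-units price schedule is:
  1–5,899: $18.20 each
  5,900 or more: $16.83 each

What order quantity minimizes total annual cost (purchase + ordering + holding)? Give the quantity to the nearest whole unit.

Holding cost per unit per year at price C is H = 0.27·C.
For each price level, check whether its EOQ is feasible; otherwise the best quantity at that price is the breakpoint.
EOQ at $18.20 = 2704.3 (feasible in tier 1): TC = 59,500×$18.20 + (59,500/2704.3)×302 + (2704.3/2)×0.27×$18.20 = $1,096,189.07.
EOQ at $16.83 = 2812.2 < 5900, so use break Q=5900: TC = 59,500×$16.83 + (59,500/5900.0)×302 + (5900.0/2)×0.27×$16.83 = $1,017,835.69.
Lowest total cost is $1,017,835.69 at Q = 5900.0.

Q* ≈ 5,900 cases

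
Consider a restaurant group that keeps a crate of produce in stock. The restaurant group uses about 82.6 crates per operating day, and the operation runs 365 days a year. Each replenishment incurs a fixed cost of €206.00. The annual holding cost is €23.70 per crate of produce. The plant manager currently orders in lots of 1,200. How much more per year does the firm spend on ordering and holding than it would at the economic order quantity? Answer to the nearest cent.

Annual demand D = 82.6 × 365 = 30,149.
EOQ = √(2DS/H) = √(2 × 30,149 × 206 / 23.7) ≈ 723.95.
Cost at Q* = (D/Q*)S + (Q*/2)H = √(2DSH) ≈ €17,157.71.
Cost at Q = 1,200: (30,149/1,200)×206 + (1,200/2)×23.7 = €5,175.58 + €14,220.00 = €19,395.58.
Excess = €19,395.58 − €17,157.71 = €2,237.87.

Extra cost ≈ €2,237.87 per year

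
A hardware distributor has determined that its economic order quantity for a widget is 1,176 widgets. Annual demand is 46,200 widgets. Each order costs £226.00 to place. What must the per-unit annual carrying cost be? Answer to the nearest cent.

Squaring Q* = √(2DS/H) gives Q*² = 2DS/H.
From Q* = √(2DS/H): H = 2DS / Q*² = 2 × 46,200 × 226 / 1,176² = 15.0996.

H ≈ £15.10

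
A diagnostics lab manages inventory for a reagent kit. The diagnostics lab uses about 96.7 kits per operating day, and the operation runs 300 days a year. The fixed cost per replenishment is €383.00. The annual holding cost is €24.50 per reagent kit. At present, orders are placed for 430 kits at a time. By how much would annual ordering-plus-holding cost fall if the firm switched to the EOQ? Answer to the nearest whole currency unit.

Annual demand D = 96.7 × 300 = 29,010.
EOQ = √(2DS/H) = √(2 × 29,010 × 383 / 24.5) ≈ 952.37.
Cost at Q* = (D/Q*)S + (Q*/2)H = √(2DSH) ≈ €23,333.04.
Cost at Q = 430: (29,010/430)×383 + (430/2)×24.5 = €25,839.14 + €5,267.50 = €31,106.64.
Excess = €31,106.64 − €23,333.04 = €7,773.60.

Extra cost ≈ €7,774 per year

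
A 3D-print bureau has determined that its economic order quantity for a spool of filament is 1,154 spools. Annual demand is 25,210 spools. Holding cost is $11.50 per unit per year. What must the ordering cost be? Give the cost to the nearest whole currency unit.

The basic EOQ model gives Q* = √(2DS/H); rearrange for the unknown.
From Q* = √(2DS/H): S = Q*²H / (2D) = 1,154² × 11.5 / (2 × 25,210) = 303.7432.

S ≈ $304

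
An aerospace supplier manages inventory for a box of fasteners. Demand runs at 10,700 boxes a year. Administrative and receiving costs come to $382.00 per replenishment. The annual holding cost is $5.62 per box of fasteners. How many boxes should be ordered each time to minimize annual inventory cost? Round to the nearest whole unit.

Q* ≈ 1,206 boxes

EOQ = √(2DS / H) = √(2 × 10,700 × 382 / 5.62).
= √(8,174,800 / 5.62) = √1,454,590.7473 ≈ 1206.064.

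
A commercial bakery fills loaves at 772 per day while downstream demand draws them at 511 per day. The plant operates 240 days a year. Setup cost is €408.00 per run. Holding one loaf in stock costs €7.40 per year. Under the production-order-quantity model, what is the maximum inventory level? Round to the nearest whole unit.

Annual demand D = 511 × 240 = 122,640.
Production build-up factor (1 − d/p) = 1 − 511/772 = 0.3381.
Q* = √(2DS / (H(1 − d/p))) = √(2 × 122,640 × 408 / (7.4 × 0.3381)).
= √(100,074,240 / 2.5018) ≈ 6324.609.
Maximum inventory = Q*(1 − d/p) = 6324.609 × 0.3381 ≈ 2138.242.

I_max ≈ 2,138 loaves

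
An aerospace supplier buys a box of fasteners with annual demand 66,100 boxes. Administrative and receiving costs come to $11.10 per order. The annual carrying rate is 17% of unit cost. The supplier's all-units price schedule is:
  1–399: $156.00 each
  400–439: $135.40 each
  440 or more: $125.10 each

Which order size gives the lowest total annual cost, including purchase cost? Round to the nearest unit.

Holding cost per unit per year at price C is H = 0.17·C.
Candidates are each tier's EOQ (if it falls in that tier) and each price-break quantity.
EOQ at $156.00 = 235.2 (feasible in tier 1): TC = 66,100×$156.00 + (66,100/235.2)×11.1 + (235.2/2)×0.17×$156.00 = $10,317,838.27.
EOQ at $135.40 = 252.5 < 400, so use break Q=400: TC = 66,100×$135.40 + (66,100/400.0)×11.1 + (400.0/2)×0.17×$135.40 = $8,956,377.88.
EOQ at $125.10 = 262.7 < 440, so use break Q=440: TC = 66,100×$125.10 + (66,100/440.0)×11.1 + (440.0/2)×0.17×$125.10 = $8,275,456.26.
Lowest total cost is $8,275,456.26 at Q = 440.0.

Q* ≈ 440 boxes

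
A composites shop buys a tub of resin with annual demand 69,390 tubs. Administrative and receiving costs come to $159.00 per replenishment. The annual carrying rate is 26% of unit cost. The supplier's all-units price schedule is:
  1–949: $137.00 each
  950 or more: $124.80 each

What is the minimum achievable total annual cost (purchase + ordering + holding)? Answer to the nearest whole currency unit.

TC* ≈ $8,686,898

Holding cost per unit per year at price C is H = 0.26·C.
For each price level, check whether its EOQ is feasible; otherwise the best quantity at that price is the breakpoint.
EOQ at $137.00 = 787.1 (feasible in tier 1): TC = 69,390×$137.00 + (69,390/787.1)×159 + (787.1/2)×0.26×$137.00 = $9,534,465.54.
EOQ at $124.80 = 824.6 < 950, so use break Q=950: TC = 69,390×$124.80 + (69,390/950.0)×159 + (950.0/2)×0.26×$124.80 = $8,686,898.49.
Lowest total cost among the candidates is at Q = 950.0.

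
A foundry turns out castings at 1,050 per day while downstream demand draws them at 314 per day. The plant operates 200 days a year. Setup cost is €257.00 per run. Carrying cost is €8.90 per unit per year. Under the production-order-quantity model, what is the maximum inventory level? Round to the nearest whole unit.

I_max ≈ 1,594 castings

Annual demand D = 314 × 200 = 62,800.
Production build-up factor (1 − d/p) = 1 − 314/1,050 = 0.7010.
Q* = √(2DS / (H(1 − d/p))) = √(2 × 62,800 × 257 / (8.9 × 0.7010)).
= √(32,279,200 / 6.2385) ≈ 2274.689.
Maximum inventory = Q*(1 − d/p) = 2274.689 × 0.7010 ≈ 1594.449.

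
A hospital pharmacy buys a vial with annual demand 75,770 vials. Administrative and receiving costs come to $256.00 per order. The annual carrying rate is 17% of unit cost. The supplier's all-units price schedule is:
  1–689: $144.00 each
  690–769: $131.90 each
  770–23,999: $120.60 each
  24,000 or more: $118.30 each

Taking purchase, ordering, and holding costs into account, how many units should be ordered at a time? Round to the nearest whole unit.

Holding cost per unit per year at price C is H = 0.17·C.
Candidates are each tier's EOQ (if it falls in that tier) and each price-break quantity.
Tier 1 ($144.00): EOQ = 1258.9 exceeds tier's upper bound 689, so this tier is dominated.
Tier 2 ($131.90): EOQ = 1315.3 exceeds tier's upper bound 769, so this tier is dominated.
EOQ at $120.60 = 1375.6 (feasible in tier 3): TC = 75,770×$120.60 + (75,770/1375.6)×256 + (1375.6/2)×0.17×$120.60 = $9,166,064.12.
EOQ at $118.30 = 1388.9 < 24000, so use break Q=24000: TC = 75,770×$118.30 + (75,770/24000.0)×256 + (24000.0/2)×0.17×$118.30 = $9,205,731.21.
Lowest total cost is $9,166,064.12 at Q = 1375.6.

Q* ≈ 1,376 vials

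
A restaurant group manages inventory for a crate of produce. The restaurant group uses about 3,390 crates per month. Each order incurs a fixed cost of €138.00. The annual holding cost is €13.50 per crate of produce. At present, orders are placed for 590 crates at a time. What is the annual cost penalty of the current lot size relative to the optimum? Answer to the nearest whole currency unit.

Extra cost ≈ €1,186 per year

Annual demand D = 3,390 × 12 = 40,680.
EOQ = √(2DS/H) = √(2 × 40,680 × 138 / 13.5) ≈ 911.96.
Cost at Q* = (D/Q*)S + (Q*/2)H = √(2DSH) ≈ €12,311.53.
Cost at Q = 590: (40,680/590)×138 + (590/2)×13.5 = €9,514.98 + €3,982.50 = €13,497.48.
Excess = €13,497.48 − €12,311.53 = €1,185.96.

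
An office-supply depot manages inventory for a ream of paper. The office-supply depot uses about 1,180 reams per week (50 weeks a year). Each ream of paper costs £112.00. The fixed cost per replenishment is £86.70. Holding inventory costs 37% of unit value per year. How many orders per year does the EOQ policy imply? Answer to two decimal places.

Annual demand D = 1,180 × 50 = 59,000.
Holding cost H = 0.37 × £112.00 = £41.4400 per unit per year.
EOQ = √(2DS/H) = √(2 × 59,000 × 86.7 / 41.44) ≈ 496.87.
Orders per year = D / Q* = 59,000 / 496.87 ≈ 118.744.

N ≈ 118.74 orders per year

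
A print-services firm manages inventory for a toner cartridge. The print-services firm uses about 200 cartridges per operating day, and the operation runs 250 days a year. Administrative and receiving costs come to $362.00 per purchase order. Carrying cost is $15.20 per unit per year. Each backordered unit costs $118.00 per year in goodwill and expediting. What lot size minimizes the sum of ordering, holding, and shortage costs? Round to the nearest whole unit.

Q* ≈ 1,640 cartridges

Annual demand D = 200 × 250 = 50,000.
With planned backorders, Q* = √(2DS/H) · √((H+B)/B).
√(2DS/H) = √(2 × 50,000 × 362 / 15.2) = 1543.237.
√((H+B)/B) = √((15.2+118)/118) = 1.0625.
Q* ≈ 1639.621.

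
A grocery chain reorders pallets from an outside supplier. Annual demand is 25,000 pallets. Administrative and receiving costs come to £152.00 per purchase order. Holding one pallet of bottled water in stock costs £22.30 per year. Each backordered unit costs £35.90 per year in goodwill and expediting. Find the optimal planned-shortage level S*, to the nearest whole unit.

S* ≈ 285 pallets

With planned backorders, Q* = √(2DS/H) · √((H+B)/B).
√(2DS/H) = √(2 × 25,000 × 152 / 22.3) = 583.787.
√((H+B)/B) = √((22.3+35.9)/35.9) = 1.2733.
Q* ≈ 743.308.
S* = Q* · H/(H+B) = 743.308 × 22.3/58.2 ≈ 284.807.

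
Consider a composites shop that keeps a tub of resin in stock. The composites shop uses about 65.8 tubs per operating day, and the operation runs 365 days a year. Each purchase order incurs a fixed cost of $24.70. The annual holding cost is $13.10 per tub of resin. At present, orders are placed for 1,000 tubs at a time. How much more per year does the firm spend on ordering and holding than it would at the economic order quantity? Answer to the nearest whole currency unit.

Extra cost ≈ $3,201 per year

Annual demand D = 65.8 × 365 = 24,017.
EOQ = √(2DS/H) = √(2 × 24,017 × 24.7 / 13.1) ≈ 300.95.
Cost at Q* = (D/Q*)S + (Q*/2)H = √(2DSH) ≈ $3,942.38.
Cost at Q = 1,000: (24,017/1,000)×24.7 + (1,000/2)×13.1 = $593.22 + $6,550.00 = $7,143.22.
Excess = $7,143.22 − $3,942.38 = $3,200.84.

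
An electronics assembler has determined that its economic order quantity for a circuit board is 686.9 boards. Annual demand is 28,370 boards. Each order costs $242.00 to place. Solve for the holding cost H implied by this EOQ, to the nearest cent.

H ≈ $29.10

Invert the EOQ relation Q*² = 2DS/H.
From Q* = √(2DS/H): H = 2DS / Q*² = 2 × 28,370 × 242 / 686.9² = 29.1017.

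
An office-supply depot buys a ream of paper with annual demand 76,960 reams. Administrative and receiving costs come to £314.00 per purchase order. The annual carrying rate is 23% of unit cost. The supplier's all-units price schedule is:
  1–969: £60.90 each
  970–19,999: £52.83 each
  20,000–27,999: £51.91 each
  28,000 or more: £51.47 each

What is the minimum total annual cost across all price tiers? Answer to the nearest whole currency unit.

TC* ≈ £4,090,030

Holding cost per unit per year at price C is H = 0.23·C.
For each price level, check whether its EOQ is feasible; otherwise the best quantity at that price is the breakpoint.
Tier 1 (£60.90): EOQ = 1857.5 exceeds tier's upper bound 969, so this tier is dominated.
EOQ at £52.83 = 1994.4 (feasible in tier 2): TC = 76,960×£52.83 + (76,960/1994.4)×314 + (1994.4/2)×0.23×£52.83 = £4,090,030.32.
EOQ at £51.91 = 2012.0 < 20000, so use break Q=20000: TC = 76,960×£51.91 + (76,960/20000.0)×314 + (20000.0/2)×0.23×£51.91 = £4,115,594.87.
EOQ at £51.47 = 2020.6 < 28000, so use break Q=28000: TC = 76,960×£51.47 + (76,960/28000.0)×314 + (28000.0/2)×0.23×£51.47 = £4,127,727.65.
Lowest total cost among the candidates is at Q = 1994.4.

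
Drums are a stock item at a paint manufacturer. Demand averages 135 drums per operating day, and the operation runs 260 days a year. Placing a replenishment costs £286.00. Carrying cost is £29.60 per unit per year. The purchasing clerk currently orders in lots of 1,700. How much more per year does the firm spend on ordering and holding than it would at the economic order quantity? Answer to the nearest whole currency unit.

Extra cost ≈ £6,687 per year

Annual demand D = 135 × 260 = 35,100.
EOQ = √(2DS/H) = √(2 × 35,100 × 286 / 29.6) ≈ 823.58.
Cost at Q* = (D/Q*)S + (Q*/2)H = √(2DSH) ≈ £24,377.96.
Cost at Q = 1,700: (35,100/1,700)×286 + (1,700/2)×29.6 = £5,905.06 + £25,160.00 = £31,065.06.
Excess = £31,065.06 − £24,377.96 = £6,687.10.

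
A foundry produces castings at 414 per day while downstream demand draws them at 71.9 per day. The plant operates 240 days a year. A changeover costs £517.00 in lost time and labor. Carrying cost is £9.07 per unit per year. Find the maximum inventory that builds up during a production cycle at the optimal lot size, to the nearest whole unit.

I_max ≈ 1,275 castings

Annual demand D = 71.9 × 240 = 17,256.
Production build-up factor (1 − d/p) = 1 − 71.9/414 = 0.8263.
Q* = √(2DS / (H(1 − d/p))) = √(2 × 17,256 × 517 / (9.07 × 0.8263)).
= √(17,842,704 / 7.4948) ≈ 1542.945.
Maximum inventory = Q*(1 − d/p) = 1542.945 × 0.8263 ≈ 1274.979.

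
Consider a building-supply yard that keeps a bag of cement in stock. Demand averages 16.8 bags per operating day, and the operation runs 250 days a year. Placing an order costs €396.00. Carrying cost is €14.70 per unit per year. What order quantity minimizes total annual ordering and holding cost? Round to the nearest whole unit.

Q* ≈ 476 bags

Annual demand D = 16.8 × 250 = 4,200.
EOQ = √(2DS / H) = √(2 × 4,200 × 396 / 14.7).
= √(3,326,400 / 14.7) = √226,285.7143 ≈ 475.695.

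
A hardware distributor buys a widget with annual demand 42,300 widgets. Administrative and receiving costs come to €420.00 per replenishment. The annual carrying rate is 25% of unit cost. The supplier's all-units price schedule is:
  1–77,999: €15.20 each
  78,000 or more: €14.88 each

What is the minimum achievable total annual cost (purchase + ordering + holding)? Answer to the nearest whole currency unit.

TC* ≈ €654,580

Holding cost per unit per year at price C is H = 0.25·C.
Candidates are each tier's EOQ (if it falls in that tier) and each price-break quantity.
EOQ at €15.20 = 3057.9 (feasible in tier 1): TC = 42,300×€15.20 + (42,300/3057.9)×420 + (3057.9/2)×0.25×€15.20 = €654,579.88.
EOQ at €14.88 = 3090.6 < 78000, so use break Q=78000: TC = 42,300×€14.88 + (42,300/78000.0)×420 + (78000.0/2)×0.25×€14.88 = €774,731.77.
Lowest total cost among the candidates is at Q = 3057.9.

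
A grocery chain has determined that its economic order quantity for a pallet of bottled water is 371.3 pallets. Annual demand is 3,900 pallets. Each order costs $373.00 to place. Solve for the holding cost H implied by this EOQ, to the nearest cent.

Invert the EOQ relation Q*² = 2DS/H.
From Q* = √(2DS/H): H = 2DS / Q*² = 2 × 3,900 × 373 / 371.3² = 21.1035.

H ≈ $21.10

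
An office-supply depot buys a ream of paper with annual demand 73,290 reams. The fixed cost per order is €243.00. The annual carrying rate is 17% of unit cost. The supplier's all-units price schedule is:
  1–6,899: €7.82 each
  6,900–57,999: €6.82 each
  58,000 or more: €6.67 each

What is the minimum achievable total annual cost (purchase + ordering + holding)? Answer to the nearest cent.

Holding cost per unit per year at price C is H = 0.17·C.
Evaluate total cost at each tier's feasible EOQ or, if the EOQ is below the tier, at the tier's minimum quantity.
EOQ at €7.82 = 5176.2 (feasible in tier 1): TC = 73,290×€7.82 + (73,290/5176.2)×243 + (5176.2/2)×0.17×€7.82 = €580,009.07.
EOQ at €6.82 = 5542.7 < 6900, so use break Q=6900: TC = 73,290×€6.82 + (73,290/6900.0)×243 + (6900.0/2)×0.17×€6.82 = €506,418.81.
EOQ at €6.67 = 5604.7 < 58000, so use break Q=58000: TC = 73,290×€6.67 + (73,290/58000.0)×243 + (58000.0/2)×0.17×€6.67 = €522,034.46.
Lowest total cost among the candidates is at Q = 6900.0.

TC* ≈ €506,418.81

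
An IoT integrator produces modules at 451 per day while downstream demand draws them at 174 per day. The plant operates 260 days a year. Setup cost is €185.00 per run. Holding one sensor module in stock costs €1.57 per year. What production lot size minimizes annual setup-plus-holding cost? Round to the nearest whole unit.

Annual demand D = 174 × 260 = 45,240.
Production build-up factor (1 − d/p) = 1 − 174/451 = 0.6142.
Q* = √(2DS / (H(1 − d/p))) = √(2 × 45,240 × 185 / (1.57 × 0.6142)).
= √(16,738,800 / 0.9643) ≈ 4166.398.

Q* ≈ 4,166 modules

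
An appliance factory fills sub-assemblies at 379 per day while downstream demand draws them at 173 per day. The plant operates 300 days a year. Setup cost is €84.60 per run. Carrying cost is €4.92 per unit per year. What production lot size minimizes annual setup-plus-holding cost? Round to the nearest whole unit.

Q* ≈ 1,812 sub-assemblies

Annual demand D = 173 × 300 = 51,900.
Production build-up factor (1 − d/p) = 1 − 173/379 = 0.5435.
Q* = √(2DS / (H(1 − d/p))) = √(2 × 51,900 × 84.6 / (4.92 × 0.5435)).
= √(8,781,480 / 2.6742) ≈ 1812.121.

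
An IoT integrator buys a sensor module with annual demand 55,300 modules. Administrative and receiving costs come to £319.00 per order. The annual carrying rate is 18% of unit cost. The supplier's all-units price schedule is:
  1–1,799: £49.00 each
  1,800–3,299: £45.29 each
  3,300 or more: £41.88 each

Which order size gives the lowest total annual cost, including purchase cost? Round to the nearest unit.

Q* ≈ 3,300 modules

Holding cost per unit per year at price C is H = 0.18·C.
Evaluate total cost at each tier's feasible EOQ or, if the EOQ is below the tier, at the tier's minimum quantity.
Tier 1 (£49.00): EOQ = 2000.0 exceeds tier's upper bound 1799, so this tier is dominated.
EOQ at £45.29 = 2080.3 (feasible in tier 2): TC = 55,300×£45.29 + (55,300/2080.3)×319 + (2080.3/2)×0.18×£45.29 = £2,521,496.39.
EOQ at £41.88 = 2163.4 < 3300, so use break Q=3300: TC = 55,300×£41.88 + (55,300/3300.0)×319 + (3300.0/2)×0.18×£41.88 = £2,333,748.03.
Lowest total cost is £2,333,748.03 at Q = 3300.0.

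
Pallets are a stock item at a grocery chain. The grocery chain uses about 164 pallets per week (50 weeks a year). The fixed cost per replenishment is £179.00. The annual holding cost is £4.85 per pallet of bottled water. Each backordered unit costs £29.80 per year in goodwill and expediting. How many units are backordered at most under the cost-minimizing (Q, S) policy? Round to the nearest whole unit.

Annual demand D = 164 × 50 = 8,200.
With planned backorders, Q* = √(2DS/H) · √((H+B)/B).
√(2DS/H) = √(2 × 8,200 × 179 / 4.85) = 777.996.
√((H+B)/B) = √((4.85+29.8)/29.8) = 1.0783.
Q* ≈ 838.921.
S* = Q* · H/(H+B) = 838.921 × 4.85/34.65 ≈ 117.425.

S* ≈ 117 pallets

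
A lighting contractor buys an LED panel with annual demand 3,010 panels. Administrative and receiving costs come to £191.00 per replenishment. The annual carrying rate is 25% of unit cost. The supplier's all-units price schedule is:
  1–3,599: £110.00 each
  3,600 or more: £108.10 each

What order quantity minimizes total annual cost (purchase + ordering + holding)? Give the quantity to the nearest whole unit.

Holding cost per unit per year at price C is H = 0.25·C.
Candidates are each tier's EOQ (if it falls in that tier) and each price-break quantity.
EOQ at £110.00 = 204.5 (feasible in tier 1): TC = 3,010×£110.00 + (3,010/204.5)×191 + (204.5/2)×0.25×£110.00 = £336,723.17.
EOQ at £108.10 = 206.3 < 3600, so use break Q=3600: TC = 3,010×£108.10 + (3,010/3600.0)×191 + (3600.0/2)×0.25×£108.10 = £374,185.70.
Lowest total cost is £336,723.17 at Q = 204.5.

Q* ≈ 204 panels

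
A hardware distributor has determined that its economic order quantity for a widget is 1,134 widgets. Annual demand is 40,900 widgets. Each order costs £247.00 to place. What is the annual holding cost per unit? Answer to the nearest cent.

H ≈ £15.71

The basic EOQ model gives Q* = √(2DS/H); rearrange for the unknown.
From Q* = √(2DS/H): H = 2DS / Q*² = 2 × 40,900 × 247 / 1,134² = 15.7117.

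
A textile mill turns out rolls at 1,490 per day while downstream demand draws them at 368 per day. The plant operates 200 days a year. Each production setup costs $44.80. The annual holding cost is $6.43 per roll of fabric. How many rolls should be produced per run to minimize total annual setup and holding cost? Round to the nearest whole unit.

Annual demand D = 368 × 200 = 73,600.
Production build-up factor (1 − d/p) = 1 − 368/1,490 = 0.7530.
Q* = √(2DS / (H(1 − d/p))) = √(2 × 73,600 × 44.8 / (6.43 × 0.7530)).
= √(6,594,560 / 4.8419) ≈ 1167.036.

Q* ≈ 1,167 rolls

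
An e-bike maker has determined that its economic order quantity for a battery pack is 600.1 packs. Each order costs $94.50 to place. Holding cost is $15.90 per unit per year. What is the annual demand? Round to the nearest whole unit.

D ≈ 30,296 packs per year

The basic EOQ model gives Q* = √(2DS/H); rearrange for the unknown.
From Q* = √(2DS/H): D = Q*²H / (2S) = 600.1² × 15.9 / (2 × 94.5) = 30295.810.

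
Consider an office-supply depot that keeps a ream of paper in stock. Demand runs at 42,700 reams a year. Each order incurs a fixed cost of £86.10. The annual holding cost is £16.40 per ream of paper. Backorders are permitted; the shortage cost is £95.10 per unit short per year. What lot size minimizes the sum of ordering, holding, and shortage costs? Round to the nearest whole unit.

Q* ≈ 725 reams

With planned backorders, Q* = √(2DS/H) · √((H+B)/B).
√(2DS/H) = √(2 × 42,700 × 86.1 / 16.4) = 669.589.
√((H+B)/B) = √((16.4+95.1)/95.1) = 1.0828.
Q* ≈ 725.030.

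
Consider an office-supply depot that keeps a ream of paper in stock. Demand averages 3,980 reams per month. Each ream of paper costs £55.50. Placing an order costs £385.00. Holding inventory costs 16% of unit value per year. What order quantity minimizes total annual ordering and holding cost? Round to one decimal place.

Annual demand D = 3,980 × 12 = 47,760.
Holding cost H = 0.16 × £55.50 = £8.8800 per unit per year.
EOQ = √(2DS / H) = √(2 × 47,760 × 385 / 8.88).
= √(36,775,200 / 8.88) = √4,141,351.3514 ≈ 2035.031.

Q* ≈ 2,035.0 reams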